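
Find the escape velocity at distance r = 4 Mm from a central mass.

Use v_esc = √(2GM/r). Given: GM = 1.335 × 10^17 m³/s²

Convert to SI: r = 4 Mm = 4e+06 m.
Escape velocity comes from setting total energy to zero: ½v² − GM/r = 0 ⇒ v_esc = √(2GM / r).
v_esc = √(2 · 1.335e+17 / 4e+06) m/s ≈ 2.584e+05 m/s = 258.4 km/s.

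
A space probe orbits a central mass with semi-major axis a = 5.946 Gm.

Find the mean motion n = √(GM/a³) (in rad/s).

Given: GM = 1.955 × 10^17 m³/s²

Convert to SI: a = 5.946 Gm = 5.946e+09 m.
n = √(GM / a³).
n = √(1.955e+17 / (5.946e+09)³) rad/s ≈ 9.644e-07 rad/s.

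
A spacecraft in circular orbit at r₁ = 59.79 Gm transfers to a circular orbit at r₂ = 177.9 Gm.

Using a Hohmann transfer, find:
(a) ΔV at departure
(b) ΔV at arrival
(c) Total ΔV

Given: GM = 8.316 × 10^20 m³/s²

Convert to SI: r₁ = 59.79 Gm = 5.979e+10 m; r₂ = 177.9 Gm = 1.779e+11 m.
Transfer semi-major axis: a_t = (r₁ + r₂)/2 = (5.979e+10 + 1.779e+11)/2 = 1.18845e+11 m.
Circular speeds: v₁ = √(GM/r₁) = 117935 m/s, v₂ = √(GM/r₂) = 68370.6 m/s.
Transfer speeds (vis-viva v² = GM(2/r − 1/a_t)): v₁ᵗ = 144291 m/s, v₂ᵗ = 48494.6 m/s.
(a) ΔV₁ = |v₁ᵗ − v₁| ≈ 2.636e+04 m/s = 26.36 km/s.
(b) ΔV₂ = |v₂ − v₂ᵗ| ≈ 1.988e+04 m/s = 19.88 km/s.
(c) ΔV_total = ΔV₁ + ΔV₂ ≈ 4.623e+04 m/s = 46.23 km/s.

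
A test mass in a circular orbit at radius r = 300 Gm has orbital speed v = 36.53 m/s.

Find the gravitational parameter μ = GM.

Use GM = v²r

Convert to SI: r = 300 Gm = 3e+11 m.
For a circular orbit v² = GM/r, so GM = v² · r.
GM = (36.53)² · 3e+11 m³/s² ≈ 4.003e+14 m³/s² = 4.003 × 10^14 m³/s².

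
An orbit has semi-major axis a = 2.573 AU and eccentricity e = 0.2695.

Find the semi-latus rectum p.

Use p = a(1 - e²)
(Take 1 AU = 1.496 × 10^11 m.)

Convert to SI: a = 2.573 AU = 3.84921e+11 m.
p = a (1 − e²).
p = 3.84921e+11 · (1 − (0.2695)²) = 3.84921e+11 · 0.92737 ≈ 3.57e+11 m = 2.386 AU.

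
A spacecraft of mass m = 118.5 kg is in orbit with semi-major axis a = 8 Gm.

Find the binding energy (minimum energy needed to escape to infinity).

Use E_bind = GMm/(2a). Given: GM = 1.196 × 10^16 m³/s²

Convert to SI: a = 8 Gm = 8e+09 m.
Total orbital energy is E = −GMm/(2a); binding energy is E_bind = −E = GMm/(2a).
E_bind = 1.196e+16 · 118.5 / (2 · 8e+09) J ≈ 8.858e+07 J = 88.58 MJ.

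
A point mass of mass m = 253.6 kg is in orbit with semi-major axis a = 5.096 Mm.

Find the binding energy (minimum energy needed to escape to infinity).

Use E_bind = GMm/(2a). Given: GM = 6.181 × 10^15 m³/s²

Convert to SI: a = 5.096 Mm = 5.096e+06 m.
Total orbital energy is E = −GMm/(2a); binding energy is E_bind = −E = GMm/(2a).
E_bind = 6.181e+15 · 253.6 / (2 · 5.096e+06) J ≈ 1.538e+11 J = 153.8 GJ.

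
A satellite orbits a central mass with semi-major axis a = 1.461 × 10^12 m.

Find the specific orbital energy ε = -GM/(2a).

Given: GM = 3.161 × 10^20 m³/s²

ε = −GM / (2a).
ε = −3.161e+20 / (2 · 1.461e+12) J/kg ≈ -1.082e+08 J/kg = -108.2 MJ/kg.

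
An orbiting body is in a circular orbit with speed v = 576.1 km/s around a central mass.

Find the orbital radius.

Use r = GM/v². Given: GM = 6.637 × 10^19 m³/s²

Convert to SI: v = 576.1 km/s = 576100 m/s.
For a circular orbit, v² = GM / r, so r = GM / v².
r = 6.637e+19 / (576100)² m ≈ 2e+08 m = 200 Mm.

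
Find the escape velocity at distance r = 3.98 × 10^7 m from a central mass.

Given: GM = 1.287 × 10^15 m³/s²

Escape velocity comes from setting total energy to zero: ½v² − GM/r = 0 ⇒ v_esc = √(2GM / r).
v_esc = √(2 · 1.287e+15 / 3.98e+07) m/s ≈ 8042 m/s = 8.042 km/s.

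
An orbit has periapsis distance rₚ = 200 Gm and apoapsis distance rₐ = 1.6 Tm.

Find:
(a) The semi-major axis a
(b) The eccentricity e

Convert to SI: rₚ = 200 Gm = 2e+11 m; rₐ = 1.6 Tm = 1.6e+12 m.
(a) a = (rₚ + rₐ) / 2 = (2e+11 + 1.6e+12) / 2 ≈ 9e+11 m = 900 Gm.
(b) e = (rₐ − rₚ) / (rₐ + rₚ) = (1.6e+12 − 2e+11) / (1.6e+12 + 2e+11) ≈ 0.7778.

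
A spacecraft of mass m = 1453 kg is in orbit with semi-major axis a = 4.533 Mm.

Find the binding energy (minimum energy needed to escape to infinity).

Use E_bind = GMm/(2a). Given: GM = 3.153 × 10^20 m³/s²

Convert to SI: a = 4.533 Mm = 4.533e+06 m.
Total orbital energy is E = −GMm/(2a); binding energy is E_bind = −E = GMm/(2a).
E_bind = 3.153e+20 · 1453 / (2 · 4.533e+06) J ≈ 5.053e+16 J = 50.53 PJ.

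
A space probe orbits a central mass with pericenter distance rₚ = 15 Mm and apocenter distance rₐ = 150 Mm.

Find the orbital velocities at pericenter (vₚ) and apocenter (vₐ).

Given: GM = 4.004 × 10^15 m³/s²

Convert to SI: rₚ = 15 Mm = 1.5e+07 m; rₐ = 150 Mm = 1.5e+08 m.
Use the vis-viva equation v² = GM(2/r − 1/a) with a = (rₚ + rₐ)/2 = (1.5e+07 + 1.5e+08)/2 = 8.25e+07 m.
vₚ = √(GM · (2/rₚ − 1/a)) = √(4.004e+15 · (2/1.5e+07 − 1/8.25e+07)) m/s ≈ 2.203e+04 m/s = 22.03 km/s.
vₐ = √(GM · (2/rₐ − 1/a)) = √(4.004e+15 · (2/1.5e+08 − 1/8.25e+07)) m/s ≈ 2203 m/s = 2.203 km/s.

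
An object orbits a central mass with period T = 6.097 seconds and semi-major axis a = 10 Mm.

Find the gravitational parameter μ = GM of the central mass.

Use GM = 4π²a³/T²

Convert to SI: a = 10 Mm = 1e+07 m.
GM = 4π² · a³ / T².
GM = 4π² · (1e+07)³ / (6.097)² m³/s² ≈ 1.062e+21 m³/s² = 1.062 × 10^21 m³/s².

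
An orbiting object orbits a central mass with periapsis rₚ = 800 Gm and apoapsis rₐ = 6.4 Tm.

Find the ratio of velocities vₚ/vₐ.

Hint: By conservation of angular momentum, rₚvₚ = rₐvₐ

Convert to SI: rₚ = 800 Gm = 8e+11 m; rₐ = 6.4 Tm = 6.4e+12 m.
Conservation of angular momentum gives rₚvₚ = rₐvₐ, so vₚ/vₐ = rₐ/rₚ.
vₚ/vₐ = 6.4e+12 / 8e+11 ≈ 8.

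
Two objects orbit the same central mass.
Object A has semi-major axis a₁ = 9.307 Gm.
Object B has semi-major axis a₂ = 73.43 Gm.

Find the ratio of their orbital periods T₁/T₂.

Convert to SI: a₁ = 9.307 Gm = 9.307e+09 m; a₂ = 73.43 Gm = 7.343e+10 m.
From Kepler's third law, (T₁/T₂)² = (a₁/a₂)³, so T₁/T₂ = (a₁/a₂)^(3/2).
a₁/a₂ = 9.307e+09 / 7.343e+10 = 0.126747.
T₁/T₂ = (0.126747)^(3/2) ≈ 0.04512.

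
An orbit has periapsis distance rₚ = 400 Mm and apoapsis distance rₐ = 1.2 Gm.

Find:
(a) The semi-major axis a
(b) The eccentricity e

Convert to SI: rₚ = 400 Mm = 4e+08 m; rₐ = 1.2 Gm = 1.2e+09 m.
(a) a = (rₚ + rₐ) / 2 = (4e+08 + 1.2e+09) / 2 ≈ 8e+08 m = 800 Mm.
(b) e = (rₐ − rₚ) / (rₐ + rₚ) = (1.2e+09 − 4e+08) / (1.2e+09 + 4e+08) ≈ 0.5.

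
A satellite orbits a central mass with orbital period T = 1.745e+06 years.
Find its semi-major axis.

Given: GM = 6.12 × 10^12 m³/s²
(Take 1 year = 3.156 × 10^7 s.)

Convert to SI: T = 1.745e+06 years = 5.50722e+13 s.
Invert Kepler's third law: a = (GM · T² / (4π²))^(1/3).
Substituting T = 5.50722e+13 s and GM = 6.12e+12 m³/s²:
a = (6.12e+12 · (5.50722e+13)² / (4π²))^(1/3) m
a ≈ 7.776e+12 m = 7.776 Tm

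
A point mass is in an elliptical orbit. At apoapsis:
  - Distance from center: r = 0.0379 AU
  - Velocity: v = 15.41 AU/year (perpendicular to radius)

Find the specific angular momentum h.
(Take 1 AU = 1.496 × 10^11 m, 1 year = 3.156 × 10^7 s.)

Convert to SI: r = 0.0379 AU = 5.66984e+09 m; v = 15.41 AU/year = 73046.1 m/s.
With v perpendicular to r, h = r · v.
h = 5.66984e+09 · 73046.1 m²/s ≈ 4.142e+14 m²/s.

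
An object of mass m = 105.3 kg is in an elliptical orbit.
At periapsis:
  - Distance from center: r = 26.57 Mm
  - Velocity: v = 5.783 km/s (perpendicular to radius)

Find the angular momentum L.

Convert to SI: r = 26.57 Mm = 2.657e+07 m; v = 5.783 km/s = 5783 m/s.
Since v is perpendicular to r, L = m · v · r.
L = 105.3 · 5783 · 2.657e+07 kg·m²/s ≈ 1.618e+13 kg·m²/s.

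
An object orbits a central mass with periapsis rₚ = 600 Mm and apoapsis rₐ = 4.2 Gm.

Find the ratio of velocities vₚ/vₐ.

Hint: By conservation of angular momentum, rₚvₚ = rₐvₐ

Convert to SI: rₚ = 600 Mm = 6e+08 m; rₐ = 4.2 Gm = 4.2e+09 m.
Conservation of angular momentum gives rₚvₚ = rₐvₐ, so vₚ/vₐ = rₐ/rₚ.
vₚ/vₐ = 4.2e+09 / 6e+08 ≈ 7.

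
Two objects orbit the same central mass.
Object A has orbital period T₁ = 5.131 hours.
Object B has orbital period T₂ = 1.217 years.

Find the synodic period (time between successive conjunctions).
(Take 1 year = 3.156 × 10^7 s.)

Convert to SI: T₁ = 5.131 hours = 18471.6 s; T₂ = 1.217 years = 3.84085e+07 s.
T_syn = |T₁ · T₂ / (T₁ − T₂)|.
T_syn = |18471.6 · 3.84085e+07 / (18471.6 − 3.84085e+07)| s ≈ 1.848e+04 s = 5.133 hours.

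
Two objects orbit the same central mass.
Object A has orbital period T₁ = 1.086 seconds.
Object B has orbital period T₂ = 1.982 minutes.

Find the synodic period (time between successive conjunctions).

Convert to SI: T₂ = 1.982 minutes = 118.92 s.
T_syn = |T₁ · T₂ / (T₁ − T₂)|.
T_syn = |1.086 · 118.92 / (1.086 − 118.92)| s ≈ 1.096 s = 1.096 seconds.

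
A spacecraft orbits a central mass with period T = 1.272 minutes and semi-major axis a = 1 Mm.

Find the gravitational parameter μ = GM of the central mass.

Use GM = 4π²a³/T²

Convert to SI: T = 1.272 minutes = 76.32 s; a = 1 Mm = 1e+06 m.
GM = 4π² · a³ / T².
GM = 4π² · (1e+06)³ / (76.32)² m³/s² ≈ 6.778e+15 m³/s² = 6.778 × 10^15 m³/s².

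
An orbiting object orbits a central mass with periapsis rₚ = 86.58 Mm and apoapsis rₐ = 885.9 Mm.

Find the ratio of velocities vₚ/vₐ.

Convert to SI: rₚ = 86.58 Mm = 8.658e+07 m; rₐ = 885.9 Mm = 8.859e+08 m.
Conservation of angular momentum gives rₚvₚ = rₐvₐ, so vₚ/vₐ = rₐ/rₚ.
vₚ/vₐ = 8.859e+08 / 8.658e+07 ≈ 10.23.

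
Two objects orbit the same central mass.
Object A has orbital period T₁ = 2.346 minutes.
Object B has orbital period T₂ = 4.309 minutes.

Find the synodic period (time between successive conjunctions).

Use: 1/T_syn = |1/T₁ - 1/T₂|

Convert to SI: T₁ = 2.346 minutes = 140.76 s; T₂ = 4.309 minutes = 258.54 s.
T_syn = |T₁ · T₂ / (T₁ − T₂)|.
T_syn = |140.76 · 258.54 / (140.76 − 258.54)| s ≈ 309 s = 5.15 minutes.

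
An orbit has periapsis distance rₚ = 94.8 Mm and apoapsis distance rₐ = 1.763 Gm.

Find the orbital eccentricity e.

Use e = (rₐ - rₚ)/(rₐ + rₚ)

Convert to SI: rₚ = 94.8 Mm = 9.48e+07 m; rₐ = 1.763 Gm = 1.763e+09 m.
e = (rₐ − rₚ) / (rₐ + rₚ).
e = (1.763e+09 − 9.48e+07) / (1.763e+09 + 9.48e+07) = 1.6682e+09 / 1.8578e+09 ≈ 0.8979.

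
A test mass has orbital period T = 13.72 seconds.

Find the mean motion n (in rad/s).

n = 2π / T.
n = 2π / 13.72 s ≈ 0.458 rad/s.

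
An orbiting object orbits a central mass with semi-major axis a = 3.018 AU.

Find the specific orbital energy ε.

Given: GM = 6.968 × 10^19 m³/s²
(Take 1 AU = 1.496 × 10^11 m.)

Convert to SI: a = 3.018 AU = 4.51493e+11 m.
ε = −GM / (2a).
ε = −6.968e+19 / (2 · 4.51493e+11) J/kg ≈ -7.717e+07 J/kg = -77.17 MJ/kg.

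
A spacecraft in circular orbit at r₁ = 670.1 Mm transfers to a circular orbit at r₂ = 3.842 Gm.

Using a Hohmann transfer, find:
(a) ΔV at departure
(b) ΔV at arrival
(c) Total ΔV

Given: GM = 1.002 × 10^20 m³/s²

Convert to SI: r₁ = 670.1 Mm = 6.701e+08 m; r₂ = 3.842 Gm = 3.842e+09 m.
Transfer semi-major axis: a_t = (r₁ + r₂)/2 = (6.701e+08 + 3.842e+09)/2 = 2.25605e+09 m.
Circular speeds: v₁ = √(GM/r₁) = 386691 m/s, v₂ = √(GM/r₂) = 161494 m/s.
Transfer speeds (vis-viva v² = GM(2/r − 1/a_t)): v₁ᵗ = 504625 m/s, v₂ᵗ = 88013.8 m/s.
(a) ΔV₁ = |v₁ᵗ − v₁| ≈ 1.179e+05 m/s = 117.9 km/s.
(b) ΔV₂ = |v₂ − v₂ᵗ| ≈ 7.348e+04 m/s = 73.48 km/s.
(c) ΔV_total = ΔV₁ + ΔV₂ ≈ 1.914e+05 m/s = 191.4 km/s.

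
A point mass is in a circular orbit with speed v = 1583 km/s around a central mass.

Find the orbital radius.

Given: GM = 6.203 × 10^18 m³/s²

Convert to SI: v = 1583 km/s = 1.583e+06 m/s.
For a circular orbit, v² = GM / r, so r = GM / v².
r = 6.203e+18 / (1.583e+06)² m ≈ 2.475e+06 m = 2.475 Mm.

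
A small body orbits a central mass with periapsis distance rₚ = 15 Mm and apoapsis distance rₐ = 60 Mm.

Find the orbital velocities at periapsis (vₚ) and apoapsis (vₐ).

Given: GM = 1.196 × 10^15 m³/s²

Convert to SI: rₚ = 15 Mm = 1.5e+07 m; rₐ = 60 Mm = 6e+07 m.
Use the vis-viva equation v² = GM(2/r − 1/a) with a = (rₚ + rₐ)/2 = (1.5e+07 + 6e+07)/2 = 3.75e+07 m.
vₚ = √(GM · (2/rₚ − 1/a)) = √(1.196e+15 · (2/1.5e+07 − 1/3.75e+07)) m/s ≈ 1.129e+04 m/s = 11.29 km/s.
vₐ = √(GM · (2/rₐ − 1/a)) = √(1.196e+15 · (2/6e+07 − 1/3.75e+07)) m/s ≈ 2824 m/s = 2.824 km/s.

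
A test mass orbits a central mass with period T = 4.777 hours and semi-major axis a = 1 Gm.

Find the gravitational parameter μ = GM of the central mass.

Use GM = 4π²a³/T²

Convert to SI: T = 4.777 hours = 17197.2 s; a = 1 Gm = 1e+09 m.
GM = 4π² · a³ / T².
GM = 4π² · (1e+09)³ / (17197.2)² m³/s² ≈ 1.335e+20 m³/s² = 1.335 × 10^20 m³/s².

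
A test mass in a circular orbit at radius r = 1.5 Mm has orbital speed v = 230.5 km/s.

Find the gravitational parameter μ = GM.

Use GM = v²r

Convert to SI: r = 1.5 Mm = 1.5e+06 m; v = 230.5 km/s = 230500 m/s.
For a circular orbit v² = GM/r, so GM = v² · r.
GM = (230500)² · 1.5e+06 m³/s² ≈ 7.97e+16 m³/s² = 7.97 × 10^16 m³/s².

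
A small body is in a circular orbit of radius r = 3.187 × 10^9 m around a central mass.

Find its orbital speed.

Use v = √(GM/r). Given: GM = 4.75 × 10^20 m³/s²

For a circular orbit, gravity supplies the centripetal force, so v = √(GM / r).
v = √(4.75e+20 / 3.187e+09) m/s ≈ 3.861e+05 m/s = 386.1 km/s.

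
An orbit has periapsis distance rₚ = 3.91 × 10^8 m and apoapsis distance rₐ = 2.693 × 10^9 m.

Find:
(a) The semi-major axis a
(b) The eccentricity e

(a) a = (rₚ + rₐ) / 2 = (3.91e+08 + 2.693e+09) / 2 ≈ 1.542e+09 m = 1.542 × 10^9 m.
(b) e = (rₐ − rₚ) / (rₐ + rₚ) = (2.693e+09 − 3.91e+08) / (2.693e+09 + 3.91e+08) ≈ 0.7464.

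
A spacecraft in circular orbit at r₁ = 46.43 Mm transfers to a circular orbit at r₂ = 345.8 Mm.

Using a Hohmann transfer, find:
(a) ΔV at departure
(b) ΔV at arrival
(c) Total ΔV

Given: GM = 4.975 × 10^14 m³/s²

Convert to SI: r₁ = 46.43 Mm = 4.643e+07 m; r₂ = 345.8 Mm = 3.458e+08 m.
Transfer semi-major axis: a_t = (r₁ + r₂)/2 = (4.643e+07 + 3.458e+08)/2 = 1.96115e+08 m.
Circular speeds: v₁ = √(GM/r₁) = 3273.39 m/s, v₂ = √(GM/r₂) = 1199.46 m/s.
Transfer speeds (vis-viva v² = GM(2/r − 1/a_t)): v₁ᵗ = 4346.65 m/s, v₂ᵗ = 583.617 m/s.
(a) ΔV₁ = |v₁ᵗ − v₁| ≈ 1073 m/s = 1.073 km/s.
(b) ΔV₂ = |v₂ − v₂ᵗ| ≈ 615.8 m/s = 615.8 m/s.
(c) ΔV_total = ΔV₁ + ΔV₂ ≈ 1689 m/s = 1.689 km/s.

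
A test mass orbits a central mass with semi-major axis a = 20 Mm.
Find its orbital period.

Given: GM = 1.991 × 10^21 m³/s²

Convert to SI: a = 20 Mm = 2e+07 m.
Kepler's third law: T = 2π √(a³ / GM).
Substituting a = 2e+07 m and GM = 1.991e+21 m³/s²:
T = 2π √((2e+07)³ / 1.991e+21) s
T ≈ 12.59 s = 12.59 seconds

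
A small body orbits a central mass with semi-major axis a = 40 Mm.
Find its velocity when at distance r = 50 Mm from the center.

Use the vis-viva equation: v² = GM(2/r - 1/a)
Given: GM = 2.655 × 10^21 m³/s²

Convert to SI: a = 40 Mm = 4e+07 m; r = 50 Mm = 5e+07 m.
Vis-viva: v = √(GM · (2/r − 1/a)).
2/r − 1/a = 2/5e+07 − 1/4e+07 = 1.5e-08 m⁻¹.
v = √(2.655e+21 · 1.5e-08) m/s ≈ 6.311e+06 m/s = 6311 km/s.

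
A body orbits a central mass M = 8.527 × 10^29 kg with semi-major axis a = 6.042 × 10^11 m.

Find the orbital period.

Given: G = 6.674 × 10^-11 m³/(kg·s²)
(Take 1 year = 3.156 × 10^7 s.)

GM = G · M = 6.674e-11 · 8.527e+29 = 5.69092e+19 m³/s².
Kepler's third law: T = 2π √(a³ / GM).
Substituting a = 6.042e+11 m and GM = 5.69092e+19 m³/s²:
T = 2π √((6.042e+11)³ / 5.69092e+19) s
T ≈ 3.912e+08 s = 12.39 years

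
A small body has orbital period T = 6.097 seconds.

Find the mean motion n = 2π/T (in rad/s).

n = 2π / T.
n = 2π / 6.097 s ≈ 1.031 rad/s.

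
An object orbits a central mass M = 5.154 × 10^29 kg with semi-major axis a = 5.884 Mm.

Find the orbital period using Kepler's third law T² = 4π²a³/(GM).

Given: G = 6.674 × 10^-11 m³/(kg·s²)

Convert to SI: a = 5.884 Mm = 5.884e+06 m.
GM = G · M = 6.674e-11 · 5.154e+29 = 3.43978e+19 m³/s².
Kepler's third law: T = 2π √(a³ / GM).
Substituting a = 5.884e+06 m and GM = 3.43978e+19 m³/s²:
T = 2π √((5.884e+06)³ / 3.43978e+19) s
T ≈ 15.29 s = 15.29 seconds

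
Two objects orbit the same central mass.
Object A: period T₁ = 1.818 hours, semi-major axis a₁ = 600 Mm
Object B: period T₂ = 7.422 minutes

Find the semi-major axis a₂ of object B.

Convert to SI: T₁ = 1.818 hours = 6544.8 s; a₁ = 600 Mm = 6e+08 m; T₂ = 7.422 minutes = 445.32 s.
Kepler's third law: (T₁/T₂)² = (a₁/a₂)³ ⇒ a₂ = a₁ · (T₂/T₁)^(2/3).
T₂/T₁ = 445.32 / 6544.8 = 0.0680418.
a₂ = 6e+08 · (0.0680418)^(2/3) m ≈ 1e+08 m = 100 Mm.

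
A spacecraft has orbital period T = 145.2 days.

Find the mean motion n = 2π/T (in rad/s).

Convert to SI: T = 145.2 days = 1.25453e+07 s.
n = 2π / T.
n = 2π / 1.25453e+07 s ≈ 5.008e-07 rad/s.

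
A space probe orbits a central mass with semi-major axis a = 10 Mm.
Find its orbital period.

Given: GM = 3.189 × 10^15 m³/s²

Convert to SI: a = 10 Mm = 1e+07 m.
Kepler's third law: T = 2π √(a³ / GM).
Substituting a = 1e+07 m and GM = 3.189e+15 m³/s²:
T = 2π √((1e+07)³ / 3.189e+15) s
T ≈ 3518 s = 58.64 minutes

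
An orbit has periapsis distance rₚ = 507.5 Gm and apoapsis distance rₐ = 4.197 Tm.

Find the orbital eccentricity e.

Convert to SI: rₚ = 507.5 Gm = 5.075e+11 m; rₐ = 4.197 Tm = 4.197e+12 m.
e = (rₐ − rₚ) / (rₐ + rₚ).
e = (4.197e+12 − 5.075e+11) / (4.197e+12 + 5.075e+11) = 3.6895e+12 / 4.7045e+12 ≈ 0.7842.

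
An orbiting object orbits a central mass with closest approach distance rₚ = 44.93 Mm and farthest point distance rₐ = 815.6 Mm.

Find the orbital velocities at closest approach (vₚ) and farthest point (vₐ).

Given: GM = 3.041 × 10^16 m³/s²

Convert to SI: rₚ = 44.93 Mm = 4.493e+07 m; rₐ = 815.6 Mm = 8.156e+08 m.
Use the vis-viva equation v² = GM(2/r − 1/a) with a = (rₚ + rₐ)/2 = (4.493e+07 + 8.156e+08)/2 = 4.30265e+08 m.
vₚ = √(GM · (2/rₚ − 1/a)) = √(3.041e+16 · (2/4.493e+07 − 1/4.30265e+08)) m/s ≈ 3.582e+04 m/s = 35.82 km/s.
vₐ = √(GM · (2/rₐ − 1/a)) = √(3.041e+16 · (2/8.156e+08 − 1/4.30265e+08)) m/s ≈ 1973 m/s = 1.973 km/s.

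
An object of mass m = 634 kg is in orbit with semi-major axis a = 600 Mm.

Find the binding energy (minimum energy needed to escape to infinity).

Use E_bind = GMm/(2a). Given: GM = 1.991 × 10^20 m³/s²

Convert to SI: a = 600 Mm = 6e+08 m.
Total orbital energy is E = −GMm/(2a); binding energy is E_bind = −E = GMm/(2a).
E_bind = 1.991e+20 · 634 / (2 · 6e+08) J ≈ 1.052e+14 J = 105.2 TJ.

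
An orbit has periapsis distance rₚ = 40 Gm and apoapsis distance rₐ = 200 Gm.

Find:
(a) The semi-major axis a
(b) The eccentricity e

Convert to SI: rₚ = 40 Gm = 4e+10 m; rₐ = 200 Gm = 2e+11 m.
(a) a = (rₚ + rₐ) / 2 = (4e+10 + 2e+11) / 2 ≈ 1.2e+11 m = 120 Gm.
(b) e = (rₐ − rₚ) / (rₐ + rₚ) = (2e+11 − 4e+10) / (2e+11 + 4e+10) ≈ 0.6667.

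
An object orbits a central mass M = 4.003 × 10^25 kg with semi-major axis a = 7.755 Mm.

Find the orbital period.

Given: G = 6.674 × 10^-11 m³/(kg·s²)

Convert to SI: a = 7.755 Mm = 7.755e+06 m.
GM = G · M = 6.674e-11 · 4.003e+25 = 2.6716e+15 m³/s².
Kepler's third law: T = 2π √(a³ / GM).
Substituting a = 7.755e+06 m and GM = 2.6716e+15 m³/s²:
T = 2π √((7.755e+06)³ / 2.6716e+15) s
T ≈ 2625 s = 43.75 minutes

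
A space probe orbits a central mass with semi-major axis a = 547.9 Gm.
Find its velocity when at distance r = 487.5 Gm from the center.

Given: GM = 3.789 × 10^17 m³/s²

Convert to SI: a = 547.9 Gm = 5.479e+11 m; r = 487.5 Gm = 4.875e+11 m.
Vis-viva: v = √(GM · (2/r − 1/a)).
2/r − 1/a = 2/4.875e+11 − 1/5.479e+11 = 2.27741e-12 m⁻¹.
v = √(3.789e+17 · 2.27741e-12) m/s ≈ 928.9 m/s = 928.9 m/s.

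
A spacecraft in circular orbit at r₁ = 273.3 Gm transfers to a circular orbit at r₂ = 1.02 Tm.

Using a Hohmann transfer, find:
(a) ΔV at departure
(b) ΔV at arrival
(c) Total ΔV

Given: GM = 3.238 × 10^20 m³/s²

Convert to SI: r₁ = 273.3 Gm = 2.733e+11 m; r₂ = 1.02 Tm = 1.02e+12 m.
Transfer semi-major axis: a_t = (r₁ + r₂)/2 = (2.733e+11 + 1.02e+12)/2 = 6.4665e+11 m.
Circular speeds: v₁ = √(GM/r₁) = 34420.6 m/s, v₂ = √(GM/r₂) = 17817.2 m/s.
Transfer speeds (vis-viva v² = GM(2/r − 1/a_t)): v₁ᵗ = 43229.9 m/s, v₂ᵗ = 11583.1 m/s.
(a) ΔV₁ = |v₁ᵗ − v₁| ≈ 8809 m/s = 8.809 km/s.
(b) ΔV₂ = |v₂ − v₂ᵗ| ≈ 6234 m/s = 6.234 km/s.
(c) ΔV_total = ΔV₁ + ΔV₂ ≈ 1.504e+04 m/s = 15.04 km/s.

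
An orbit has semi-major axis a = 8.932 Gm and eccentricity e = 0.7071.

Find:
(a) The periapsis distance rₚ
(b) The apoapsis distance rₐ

Convert to SI: a = 8.932 Gm = 8.932e+09 m.
(a) rₚ = a(1 − e) = 8.932e+09 · (1 − 0.7071) = 8.932e+09 · 0.2929 ≈ 2.616e+09 m = 2.616 Gm.
(b) rₐ = a(1 + e) = 8.932e+09 · (1 + 0.7071) = 8.932e+09 · 1.7071 ≈ 1.525e+10 m = 15.25 Gm.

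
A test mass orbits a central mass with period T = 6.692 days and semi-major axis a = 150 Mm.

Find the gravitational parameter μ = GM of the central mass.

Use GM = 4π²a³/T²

Convert to SI: T = 6.692 days = 578189 s; a = 150 Mm = 1.5e+08 m.
GM = 4π² · a³ / T².
GM = 4π² · (1.5e+08)³ / (578189)² m³/s² ≈ 3.986e+14 m³/s² = 3.986 × 10^14 m³/s².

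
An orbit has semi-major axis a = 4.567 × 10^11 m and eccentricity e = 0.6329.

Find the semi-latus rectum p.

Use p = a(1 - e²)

p = a (1 − e²).
p = 4.567e+11 · (1 − (0.6329)²) = 4.567e+11 · 0.599438 ≈ 2.738e+11 m = 2.738 × 10^11 m.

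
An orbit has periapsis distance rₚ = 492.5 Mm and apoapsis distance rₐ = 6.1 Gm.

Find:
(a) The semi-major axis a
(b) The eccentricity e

Convert to SI: rₚ = 492.5 Mm = 4.925e+08 m; rₐ = 6.1 Gm = 6.1e+09 m.
(a) a = (rₚ + rₐ) / 2 = (4.925e+08 + 6.1e+09) / 2 ≈ 3.296e+09 m = 3.296 Gm.
(b) e = (rₐ − rₚ) / (rₐ + rₚ) = (6.1e+09 − 4.925e+08) / (6.1e+09 + 4.925e+08) ≈ 0.8506.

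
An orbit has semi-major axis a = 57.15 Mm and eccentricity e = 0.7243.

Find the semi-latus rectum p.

Convert to SI: a = 57.15 Mm = 5.715e+07 m.
p = a (1 − e²).
p = 5.715e+07 · (1 − (0.7243)²) = 5.715e+07 · 0.47539 ≈ 2.717e+07 m = 27.17 Mm.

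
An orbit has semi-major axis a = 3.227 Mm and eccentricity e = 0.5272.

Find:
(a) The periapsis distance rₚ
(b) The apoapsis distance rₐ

Convert to SI: a = 3.227 Mm = 3.227e+06 m.
(a) rₚ = a(1 − e) = 3.227e+06 · (1 − 0.5272) = 3.227e+06 · 0.4728 ≈ 1.526e+06 m = 1.526 Mm.
(b) rₐ = a(1 + e) = 3.227e+06 · (1 + 0.5272) = 3.227e+06 · 1.5272 ≈ 4.928e+06 m = 4.928 Mm.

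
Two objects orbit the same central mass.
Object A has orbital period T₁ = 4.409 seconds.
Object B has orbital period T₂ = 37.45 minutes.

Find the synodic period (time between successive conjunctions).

Convert to SI: T₂ = 37.45 minutes = 2247 s.
T_syn = |T₁ · T₂ / (T₁ − T₂)|.
T_syn = |4.409 · 2247 / (4.409 − 2247)| s ≈ 4.418 s = 4.418 seconds.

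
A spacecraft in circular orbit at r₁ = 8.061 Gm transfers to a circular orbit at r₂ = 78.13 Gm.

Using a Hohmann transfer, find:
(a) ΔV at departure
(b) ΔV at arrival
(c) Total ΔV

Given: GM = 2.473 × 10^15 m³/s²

Convert to SI: r₁ = 8.061 Gm = 8.061e+09 m; r₂ = 78.13 Gm = 7.813e+10 m.
Transfer semi-major axis: a_t = (r₁ + r₂)/2 = (8.061e+09 + 7.813e+10)/2 = 4.30955e+10 m.
Circular speeds: v₁ = √(GM/r₁) = 553.882 m/s, v₂ = √(GM/r₂) = 177.911 m/s.
Transfer speeds (vis-viva v² = GM(2/r − 1/a_t)): v₁ᵗ = 745.78 m/s, v₂ᵗ = 76.9452 m/s.
(a) ΔV₁ = |v₁ᵗ − v₁| ≈ 191.9 m/s = 191.9 m/s.
(b) ΔV₂ = |v₂ − v₂ᵗ| ≈ 101 m/s = 101 m/s.
(c) ΔV_total = ΔV₁ + ΔV₂ ≈ 292.9 m/s = 292.9 m/s.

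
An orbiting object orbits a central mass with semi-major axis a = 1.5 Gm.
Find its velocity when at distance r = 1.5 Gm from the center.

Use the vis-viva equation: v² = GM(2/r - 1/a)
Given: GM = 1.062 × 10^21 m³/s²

Convert to SI: a = 1.5 Gm = 1.5e+09 m; r = 1.5 Gm = 1.5e+09 m.
Vis-viva: v = √(GM · (2/r − 1/a)).
2/r − 1/a = 2/1.5e+09 − 1/1.5e+09 = 6.66667e-10 m⁻¹.
v = √(1.062e+21 · 6.66667e-10) m/s ≈ 8.414e+05 m/s = 841.4 km/s.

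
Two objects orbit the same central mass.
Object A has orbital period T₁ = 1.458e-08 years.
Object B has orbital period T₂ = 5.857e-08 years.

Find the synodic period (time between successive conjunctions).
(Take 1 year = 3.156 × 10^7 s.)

Convert to SI: T₁ = 1.458e-08 years = 0.460145 s; T₂ = 5.857e-08 years = 1.84847 s.
T_syn = |T₁ · T₂ / (T₁ − T₂)|.
T_syn = |0.460145 · 1.84847 / (0.460145 − 1.84847)| s ≈ 0.6127 s = 1.941e-08 years.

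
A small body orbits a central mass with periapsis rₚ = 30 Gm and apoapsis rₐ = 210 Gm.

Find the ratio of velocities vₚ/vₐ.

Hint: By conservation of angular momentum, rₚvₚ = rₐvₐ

Convert to SI: rₚ = 30 Gm = 3e+10 m; rₐ = 210 Gm = 2.1e+11 m.
Conservation of angular momentum gives rₚvₚ = rₐvₐ, so vₚ/vₐ = rₐ/rₚ.
vₚ/vₐ = 2.1e+11 / 3e+10 ≈ 7.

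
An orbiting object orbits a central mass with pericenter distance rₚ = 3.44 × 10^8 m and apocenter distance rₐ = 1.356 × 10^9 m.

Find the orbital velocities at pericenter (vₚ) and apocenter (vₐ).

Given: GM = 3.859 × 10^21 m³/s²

Use the vis-viva equation v² = GM(2/r − 1/a) with a = (rₚ + rₐ)/2 = (3.44e+08 + 1.356e+09)/2 = 8.5e+08 m.
vₚ = √(GM · (2/rₚ − 1/a)) = √(3.859e+21 · (2/3.44e+08 − 1/8.5e+08)) m/s ≈ 4.23e+06 m/s = 4230 km/s.
vₐ = √(GM · (2/rₐ − 1/a)) = √(3.859e+21 · (2/1.356e+09 − 1/8.5e+08)) m/s ≈ 1.073e+06 m/s = 1073 km/s.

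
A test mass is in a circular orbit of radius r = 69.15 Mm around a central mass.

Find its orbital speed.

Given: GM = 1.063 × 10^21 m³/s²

Convert to SI: r = 69.15 Mm = 6.915e+07 m.
For a circular orbit, gravity supplies the centripetal force, so v = √(GM / r).
v = √(1.063e+21 / 6.915e+07) m/s ≈ 3.921e+06 m/s = 3921 km/s.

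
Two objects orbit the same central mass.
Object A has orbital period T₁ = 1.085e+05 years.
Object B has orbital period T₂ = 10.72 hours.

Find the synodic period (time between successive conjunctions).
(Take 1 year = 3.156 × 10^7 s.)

Convert to SI: T₁ = 1.085e+05 years = 3.42426e+12 s; T₂ = 10.72 hours = 38592 s.
T_syn = |T₁ · T₂ / (T₁ − T₂)|.
T_syn = |3.42426e+12 · 38592 / (3.42426e+12 − 38592)| s ≈ 3.859e+04 s = 10.72 hours.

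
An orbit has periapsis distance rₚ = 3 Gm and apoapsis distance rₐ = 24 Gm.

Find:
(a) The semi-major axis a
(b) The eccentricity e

Convert to SI: rₚ = 3 Gm = 3e+09 m; rₐ = 24 Gm = 2.4e+10 m.
(a) a = (rₚ + rₐ) / 2 = (3e+09 + 2.4e+10) / 2 ≈ 1.35e+10 m = 13.5 Gm.
(b) e = (rₐ − rₚ) / (rₐ + rₚ) = (2.4e+10 − 3e+09) / (2.4e+10 + 3e+09) ≈ 0.7778.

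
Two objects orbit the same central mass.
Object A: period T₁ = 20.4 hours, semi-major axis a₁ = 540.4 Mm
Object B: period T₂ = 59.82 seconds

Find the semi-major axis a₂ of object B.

Convert to SI: T₁ = 20.4 hours = 73440 s; a₁ = 540.4 Mm = 5.404e+08 m.
Kepler's third law: (T₁/T₂)² = (a₁/a₂)³ ⇒ a₂ = a₁ · (T₂/T₁)^(2/3).
T₂/T₁ = 59.82 / 73440 = 0.000814542.
a₂ = 5.404e+08 · (0.000814542)^(2/3) m ≈ 4.713e+06 m = 4.713 Mm.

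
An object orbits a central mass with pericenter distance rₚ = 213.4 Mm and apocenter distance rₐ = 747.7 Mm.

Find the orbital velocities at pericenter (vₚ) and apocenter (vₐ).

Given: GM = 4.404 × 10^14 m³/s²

Convert to SI: rₚ = 213.4 Mm = 2.134e+08 m; rₐ = 747.7 Mm = 7.477e+08 m.
Use the vis-viva equation v² = GM(2/r − 1/a) with a = (rₚ + rₐ)/2 = (2.134e+08 + 7.477e+08)/2 = 4.8055e+08 m.
vₚ = √(GM · (2/rₚ − 1/a)) = √(4.404e+14 · (2/2.134e+08 − 1/4.8055e+08)) m/s ≈ 1792 m/s = 1.792 km/s.
vₐ = √(GM · (2/rₐ − 1/a)) = √(4.404e+14 · (2/7.477e+08 − 1/4.8055e+08)) m/s ≈ 511.4 m/s = 511.4 m/s.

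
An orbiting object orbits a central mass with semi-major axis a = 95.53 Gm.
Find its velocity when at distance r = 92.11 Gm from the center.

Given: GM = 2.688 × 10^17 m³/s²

Convert to SI: a = 95.53 Gm = 9.553e+10 m; r = 92.11 Gm = 9.211e+10 m.
Vis-viva: v = √(GM · (2/r − 1/a)).
2/r − 1/a = 2/9.211e+10 − 1/9.553e+10 = 1.12453e-11 m⁻¹.
v = √(2.688e+17 · 1.12453e-11) m/s ≈ 1739 m/s = 1.739 km/s.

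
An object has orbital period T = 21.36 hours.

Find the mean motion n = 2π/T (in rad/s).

Convert to SI: T = 21.36 hours = 76896 s.
n = 2π / T.
n = 2π / 76896 s ≈ 8.171e-05 rad/s.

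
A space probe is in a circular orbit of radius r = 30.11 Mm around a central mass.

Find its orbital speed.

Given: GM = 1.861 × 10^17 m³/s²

Convert to SI: r = 30.11 Mm = 3.011e+07 m.
For a circular orbit, gravity supplies the centripetal force, so v = √(GM / r).
v = √(1.861e+17 / 3.011e+07) m/s ≈ 7.862e+04 m/s = 78.62 km/s.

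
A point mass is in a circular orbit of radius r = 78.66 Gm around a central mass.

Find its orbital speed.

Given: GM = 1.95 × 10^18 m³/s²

Convert to SI: r = 78.66 Gm = 7.866e+10 m.
For a circular orbit, gravity supplies the centripetal force, so v = √(GM / r).
v = √(1.95e+18 / 7.866e+10) m/s ≈ 4979 m/s = 4.979 km/s.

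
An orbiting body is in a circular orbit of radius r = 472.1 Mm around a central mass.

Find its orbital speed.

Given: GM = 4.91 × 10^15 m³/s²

Convert to SI: r = 472.1 Mm = 4.721e+08 m.
For a circular orbit, gravity supplies the centripetal force, so v = √(GM / r).
v = √(4.91e+15 / 4.721e+08) m/s ≈ 3225 m/s = 3.225 km/s.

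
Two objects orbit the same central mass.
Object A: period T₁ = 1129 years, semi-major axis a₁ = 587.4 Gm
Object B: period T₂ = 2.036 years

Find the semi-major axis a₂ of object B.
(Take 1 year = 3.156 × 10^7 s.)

Convert to SI: T₁ = 1129 years = 3.56312e+10 s; a₁ = 587.4 Gm = 5.874e+11 m; T₂ = 2.036 years = 6.42562e+07 s.
Kepler's third law: (T₁/T₂)² = (a₁/a₂)³ ⇒ a₂ = a₁ · (T₂/T₁)^(2/3).
T₂/T₁ = 6.42562e+07 / 3.56312e+10 = 0.00180337.
a₂ = 5.874e+11 · (0.00180337)^(2/3) m ≈ 8.703e+09 m = 8.703 Gm.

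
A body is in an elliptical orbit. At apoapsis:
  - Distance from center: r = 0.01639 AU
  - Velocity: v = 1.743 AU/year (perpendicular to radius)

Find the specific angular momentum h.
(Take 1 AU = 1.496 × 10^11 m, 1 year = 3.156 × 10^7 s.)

Convert to SI: r = 0.01639 AU = 2.45194e+09 m; v = 1.743 AU/year = 8262.13 m/s.
With v perpendicular to r, h = r · v.
h = 2.45194e+09 · 8262.13 m²/s ≈ 2.026e+13 m²/s.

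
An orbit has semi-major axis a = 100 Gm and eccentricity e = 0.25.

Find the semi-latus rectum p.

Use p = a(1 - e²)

Convert to SI: a = 100 Gm = 1e+11 m.
p = a (1 − e²).
p = 1e+11 · (1 − (0.25)²) = 1e+11 · 0.9375 ≈ 9.375e+10 m = 93.75 Gm.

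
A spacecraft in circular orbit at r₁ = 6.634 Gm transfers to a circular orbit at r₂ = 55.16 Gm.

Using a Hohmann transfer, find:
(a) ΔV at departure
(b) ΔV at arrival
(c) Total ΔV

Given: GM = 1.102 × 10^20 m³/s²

Convert to SI: r₁ = 6.634 Gm = 6.634e+09 m; r₂ = 55.16 Gm = 5.516e+10 m.
Transfer semi-major axis: a_t = (r₁ + r₂)/2 = (6.634e+09 + 5.516e+10)/2 = 3.0897e+10 m.
Circular speeds: v₁ = √(GM/r₁) = 128885 m/s, v₂ = √(GM/r₂) = 44697 m/s.
Transfer speeds (vis-viva v² = GM(2/r − 1/a_t)): v₁ᵗ = 172209 m/s, v₂ᵗ = 20711.3 m/s.
(a) ΔV₁ = |v₁ᵗ − v₁| ≈ 4.332e+04 m/s = 43.32 km/s.
(b) ΔV₂ = |v₂ − v₂ᵗ| ≈ 2.399e+04 m/s = 23.99 km/s.
(c) ΔV_total = ΔV₁ + ΔV₂ ≈ 6.731e+04 m/s = 67.31 km/s.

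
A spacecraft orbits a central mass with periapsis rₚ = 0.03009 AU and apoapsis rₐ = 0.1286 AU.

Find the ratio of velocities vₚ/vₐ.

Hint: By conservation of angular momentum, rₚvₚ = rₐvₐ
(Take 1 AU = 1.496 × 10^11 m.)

Convert to SI: rₚ = 0.03009 AU = 4.50146e+09 m; rₐ = 0.1286 AU = 1.92386e+10 m.
Conservation of angular momentum gives rₚvₚ = rₐvₐ, so vₚ/vₐ = rₐ/rₚ.
vₚ/vₐ = 1.92386e+10 / 4.50146e+09 ≈ 4.274.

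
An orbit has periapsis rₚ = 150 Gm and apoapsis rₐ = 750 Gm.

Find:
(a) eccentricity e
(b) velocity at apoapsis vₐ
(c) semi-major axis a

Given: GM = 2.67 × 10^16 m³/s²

Convert to SI: rₚ = 150 Gm = 1.5e+11 m; rₐ = 750 Gm = 7.5e+11 m.
(a) e = (rₐ − rₚ)/(rₐ + rₚ) = (7.5e+11 − 1.5e+11)/(7.5e+11 + 1.5e+11) ≈ 0.6667
(b) With a = (rₚ + rₐ)/2 = 4.5e+11 m, vₐ = √(GM (2/rₐ − 1/a)) = √(2.67e+16 · (2/7.5e+11 − 1/4.5e+11)) m/s ≈ 108.9 m/s
(c) a = (rₚ + rₐ)/2 = (1.5e+11 + 7.5e+11)/2 ≈ 4.5e+11 m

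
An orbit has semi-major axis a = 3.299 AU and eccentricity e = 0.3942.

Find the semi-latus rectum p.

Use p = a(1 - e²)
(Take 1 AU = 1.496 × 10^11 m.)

Convert to SI: a = 3.299 AU = 4.9353e+11 m.
p = a (1 − e²).
p = 4.9353e+11 · (1 − (0.3942)²) = 4.9353e+11 · 0.844606 ≈ 4.168e+11 m = 2.786 AU.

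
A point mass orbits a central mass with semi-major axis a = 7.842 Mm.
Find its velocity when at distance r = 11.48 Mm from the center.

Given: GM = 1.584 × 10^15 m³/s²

Convert to SI: a = 7.842 Mm = 7.842e+06 m; r = 11.48 Mm = 1.148e+07 m.
Vis-viva: v = √(GM · (2/r − 1/a)).
2/r − 1/a = 2/1.148e+07 − 1/7.842e+06 = 4.66975e-08 m⁻¹.
v = √(1.584e+15 · 4.66975e-08) m/s ≈ 8601 m/s = 8.601 km/s.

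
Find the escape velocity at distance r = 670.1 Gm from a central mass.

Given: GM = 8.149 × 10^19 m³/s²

Convert to SI: r = 670.1 Gm = 6.701e+11 m.
Escape velocity comes from setting total energy to zero: ½v² − GM/r = 0 ⇒ v_esc = √(2GM / r).
v_esc = √(2 · 8.149e+19 / 6.701e+11) m/s ≈ 1.56e+04 m/s = 15.6 km/s.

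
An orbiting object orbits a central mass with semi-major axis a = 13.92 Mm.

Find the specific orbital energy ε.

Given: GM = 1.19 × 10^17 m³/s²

Convert to SI: a = 13.92 Mm = 1.392e+07 m.
ε = −GM / (2a).
ε = −1.19e+17 / (2 · 1.392e+07) J/kg ≈ -4.274e+09 J/kg = -4.274 GJ/kg.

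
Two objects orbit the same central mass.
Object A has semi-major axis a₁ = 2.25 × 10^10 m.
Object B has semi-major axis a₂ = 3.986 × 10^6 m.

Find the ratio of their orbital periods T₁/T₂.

From Kepler's third law, (T₁/T₂)² = (a₁/a₂)³, so T₁/T₂ = (a₁/a₂)^(3/2).
a₁/a₂ = 2.25e+10 / 3.986e+06 = 5644.76.
T₁/T₂ = (5644.76)^(3/2) ≈ 4.241e+05.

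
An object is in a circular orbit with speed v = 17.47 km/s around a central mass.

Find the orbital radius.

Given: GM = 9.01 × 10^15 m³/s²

Convert to SI: v = 17.47 km/s = 17470 m/s.
For a circular orbit, v² = GM / r, so r = GM / v².
r = 9.01e+15 / (17470)² m ≈ 2.952e+07 m = 2.952 × 10^7 m.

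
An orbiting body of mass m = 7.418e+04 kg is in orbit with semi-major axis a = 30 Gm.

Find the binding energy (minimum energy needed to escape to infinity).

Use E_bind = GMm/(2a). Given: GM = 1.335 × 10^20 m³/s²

Convert to SI: a = 30 Gm = 3e+10 m.
Total orbital energy is E = −GMm/(2a); binding energy is E_bind = −E = GMm/(2a).
E_bind = 1.335e+20 · 7.418e+04 / (2 · 3e+10) J ≈ 1.651e+14 J = 165.1 TJ.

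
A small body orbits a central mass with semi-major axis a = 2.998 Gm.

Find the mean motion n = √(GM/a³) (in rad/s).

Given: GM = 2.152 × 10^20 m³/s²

Convert to SI: a = 2.998 Gm = 2.998e+09 m.
n = √(GM / a³).
n = √(2.152e+20 / (2.998e+09)³) rad/s ≈ 8.937e-05 rad/s.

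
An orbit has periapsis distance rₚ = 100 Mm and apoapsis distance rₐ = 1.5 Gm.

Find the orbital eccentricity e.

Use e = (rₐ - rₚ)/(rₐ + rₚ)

Convert to SI: rₚ = 100 Mm = 1e+08 m; rₐ = 1.5 Gm = 1.5e+09 m.
e = (rₐ − rₚ) / (rₐ + rₚ).
e = (1.5e+09 − 1e+08) / (1.5e+09 + 1e+08) = 1.4e+09 / 1.6e+09 ≈ 0.875.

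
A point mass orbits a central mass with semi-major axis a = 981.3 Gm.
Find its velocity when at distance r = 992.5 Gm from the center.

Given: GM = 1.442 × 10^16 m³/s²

Convert to SI: a = 981.3 Gm = 9.813e+11 m; r = 992.5 Gm = 9.925e+11 m.
Vis-viva: v = √(GM · (2/r − 1/a)).
2/r − 1/a = 2/9.925e+11 − 1/9.813e+11 = 9.96057e-13 m⁻¹.
v = √(1.442e+16 · 9.96057e-13) m/s ≈ 119.8 m/s = 119.8 m/s.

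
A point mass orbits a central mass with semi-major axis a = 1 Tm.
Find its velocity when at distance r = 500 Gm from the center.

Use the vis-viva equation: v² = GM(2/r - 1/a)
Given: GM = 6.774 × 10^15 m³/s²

Convert to SI: a = 1 Tm = 1e+12 m; r = 500 Gm = 5e+11 m.
Vis-viva: v = √(GM · (2/r − 1/a)).
2/r − 1/a = 2/5e+11 − 1/1e+12 = 3e-12 m⁻¹.
v = √(6.774e+15 · 3e-12) m/s ≈ 142.6 m/s = 142.6 m/s.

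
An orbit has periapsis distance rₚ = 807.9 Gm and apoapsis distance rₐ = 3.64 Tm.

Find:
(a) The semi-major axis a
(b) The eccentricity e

Convert to SI: rₚ = 807.9 Gm = 8.079e+11 m; rₐ = 3.64 Tm = 3.64e+12 m.
(a) a = (rₚ + rₐ) / 2 = (8.079e+11 + 3.64e+12) / 2 ≈ 2.224e+12 m = 2.224 Tm.
(b) e = (rₐ − rₚ) / (rₐ + rₚ) = (3.64e+12 − 8.079e+11) / (3.64e+12 + 8.079e+11) ≈ 0.6367.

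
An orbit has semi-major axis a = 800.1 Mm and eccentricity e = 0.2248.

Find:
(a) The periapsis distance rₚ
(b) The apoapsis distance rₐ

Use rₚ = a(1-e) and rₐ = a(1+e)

Convert to SI: a = 800.1 Mm = 8.001e+08 m.
(a) rₚ = a(1 − e) = 8.001e+08 · (1 − 0.2248) = 8.001e+08 · 0.7752 ≈ 6.202e+08 m = 620.2 Mm.
(b) rₐ = a(1 + e) = 8.001e+08 · (1 + 0.2248) = 8.001e+08 · 1.2248 ≈ 9.8e+08 m = 980 Mm.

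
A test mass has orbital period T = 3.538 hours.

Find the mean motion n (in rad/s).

Convert to SI: T = 3.538 hours = 12736.8 s.
n = 2π / T.
n = 2π / 12736.8 s ≈ 0.0004933 rad/s.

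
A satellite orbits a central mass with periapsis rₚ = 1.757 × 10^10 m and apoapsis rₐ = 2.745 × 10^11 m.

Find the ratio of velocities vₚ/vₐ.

Conservation of angular momentum gives rₚvₚ = rₐvₐ, so vₚ/vₐ = rₐ/rₚ.
vₚ/vₐ = 2.745e+11 / 1.757e+10 ≈ 15.62.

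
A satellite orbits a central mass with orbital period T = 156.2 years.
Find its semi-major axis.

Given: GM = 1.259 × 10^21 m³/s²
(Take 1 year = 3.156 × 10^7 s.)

Convert to SI: T = 156.2 years = 4.92967e+09 s.
Invert Kepler's third law: a = (GM · T² / (4π²))^(1/3).
Substituting T = 4.92967e+09 s and GM = 1.259e+21 m³/s²:
a = (1.259e+21 · (4.92967e+09)² / (4π²))^(1/3) m
a ≈ 9.185e+12 m = 9.185 Tm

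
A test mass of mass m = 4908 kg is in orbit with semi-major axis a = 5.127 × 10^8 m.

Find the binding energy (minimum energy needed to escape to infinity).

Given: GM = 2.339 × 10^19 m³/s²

Total orbital energy is E = −GMm/(2a); binding energy is E_bind = −E = GMm/(2a).
E_bind = 2.339e+19 · 4908 / (2 · 5.127e+08) J ≈ 1.12e+14 J = 112 TJ.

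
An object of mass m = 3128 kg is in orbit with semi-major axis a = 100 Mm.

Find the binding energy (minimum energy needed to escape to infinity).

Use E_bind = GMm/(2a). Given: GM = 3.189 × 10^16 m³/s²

Convert to SI: a = 100 Mm = 1e+08 m.
Total orbital energy is E = −GMm/(2a); binding energy is E_bind = −E = GMm/(2a).
E_bind = 3.189e+16 · 3128 / (2 · 1e+08) J ≈ 4.988e+11 J = 498.8 GJ.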